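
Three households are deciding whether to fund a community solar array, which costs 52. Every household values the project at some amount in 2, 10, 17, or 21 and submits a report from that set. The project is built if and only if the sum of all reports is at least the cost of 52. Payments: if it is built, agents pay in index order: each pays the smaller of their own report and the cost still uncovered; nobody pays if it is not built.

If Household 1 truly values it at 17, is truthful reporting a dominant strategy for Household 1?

No

Consider the case where Household 2 reports 21 and Household 3 reports 21.
Truthful report 17: project built, pays 17, utility 17 - 17 = 0.
Report 10 instead: project built, pays 10, utility 17 - 10 = 7.
Since 7 > 0, reporting 10 is strictly better here, so truthful reporting is not dominant.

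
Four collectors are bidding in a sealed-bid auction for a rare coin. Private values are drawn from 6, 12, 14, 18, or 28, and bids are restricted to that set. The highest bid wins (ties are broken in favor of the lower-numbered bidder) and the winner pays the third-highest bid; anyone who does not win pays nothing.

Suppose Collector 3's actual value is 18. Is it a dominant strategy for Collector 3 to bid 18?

Consider the case where Collector 1 bids 6, Collector 2 bids 6 and Collector 4 bids 28.
Truthful bid 18: loses, pays 0, utility 0.
Bid 28 instead: wins, pays 6, utility 18 - 6 = 12.
Since 12 > 0, bidding 28 is strictly better here, so truthful bidding is not dominant.

No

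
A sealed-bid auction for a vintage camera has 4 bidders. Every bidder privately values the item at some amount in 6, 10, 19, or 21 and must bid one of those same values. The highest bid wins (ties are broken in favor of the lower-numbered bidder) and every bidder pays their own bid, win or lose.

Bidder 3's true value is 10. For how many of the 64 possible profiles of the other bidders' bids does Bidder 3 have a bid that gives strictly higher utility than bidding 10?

62

Others bid (6, 6, 19): truth gives -10; bid 6 gives -6 > -10. Violating.
Others bid (6, 6, 21): truth gives -10; bid 6 gives -6 > -10. Violating.
Others bid (6, 10, 6): truth gives -10; bid 6 gives -6 > -10. Violating.
Others bid (6, 10, 10): truth gives -10; bid 6 gives -6 > -10. Violating.
Others bid (6, 6, 6): truth gives 0; no alternative beats it.
Others bid (6, 6, 10): truth gives 0; no alternative beats it.
(Checking all 64 profiles: 62 have a profitable deviation, 2 do not.)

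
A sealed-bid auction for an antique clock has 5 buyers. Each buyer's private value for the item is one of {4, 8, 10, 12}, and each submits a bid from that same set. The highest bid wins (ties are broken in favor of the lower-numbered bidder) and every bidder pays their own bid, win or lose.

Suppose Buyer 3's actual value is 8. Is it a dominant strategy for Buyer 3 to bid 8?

No

Consider the case where Buyer 1 bids 4, Buyer 2 bids 4, Buyer 4 bids 4 and Buyer 5 bids 10.
Truthful bid 8: loses but pays 8, utility -8.
Bid 4 instead: loses but pays 4, utility -4.
Since -4 > -8, bidding 4 is strictly better here, so truthful bidding is not dominant.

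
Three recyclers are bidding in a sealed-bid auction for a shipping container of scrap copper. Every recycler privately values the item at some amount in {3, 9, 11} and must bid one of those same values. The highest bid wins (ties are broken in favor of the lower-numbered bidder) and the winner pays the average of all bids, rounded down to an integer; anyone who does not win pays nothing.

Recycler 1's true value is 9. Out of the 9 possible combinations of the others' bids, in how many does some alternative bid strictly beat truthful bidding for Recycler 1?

3

Others bid (3, 3): truth gives 4; bid 3 gives 6 > 4. Violating.
Others bid (3, 11): truth gives 0; bid 11 gives 1 > 0. Violating.
Others bid (11, 3): truth gives 0; bid 11 gives 1 > 0. Violating.
Others bid (3, 9): truth gives 2; no alternative beats it.
Others bid (9, 3): truth gives 2; no alternative beats it.
(Checking all 9 profiles: 3 have a profitable deviation, 6 do not.)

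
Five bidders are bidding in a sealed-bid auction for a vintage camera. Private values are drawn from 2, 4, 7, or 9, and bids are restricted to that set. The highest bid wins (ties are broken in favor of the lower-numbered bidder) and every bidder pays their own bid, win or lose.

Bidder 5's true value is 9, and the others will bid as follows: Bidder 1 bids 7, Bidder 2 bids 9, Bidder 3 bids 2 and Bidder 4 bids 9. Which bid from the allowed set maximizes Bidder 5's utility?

2

Bid 2: loses but pays 2, utility -2.
Bid 4: loses but pays 4, utility -4.
Bid 7: loses but pays 7, utility -7.
Bid 9: loses but pays 9, utility -9.
The best choice is 2 with utility -2.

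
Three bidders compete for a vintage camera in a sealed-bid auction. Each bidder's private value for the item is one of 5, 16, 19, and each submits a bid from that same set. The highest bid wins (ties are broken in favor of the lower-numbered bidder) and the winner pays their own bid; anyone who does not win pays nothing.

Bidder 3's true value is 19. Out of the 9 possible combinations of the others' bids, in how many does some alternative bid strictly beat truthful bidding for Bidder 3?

Others bid (5, 5): truth gives 0; bid 16 gives 3 > 0. Violating.
Others bid (5, 16): truth gives 0; no alternative beats it.
Others bid (5, 19): truth gives 0; no alternative beats it.
(Checking all 9 profiles: 1 has a profitable deviation, 8 do not.)

1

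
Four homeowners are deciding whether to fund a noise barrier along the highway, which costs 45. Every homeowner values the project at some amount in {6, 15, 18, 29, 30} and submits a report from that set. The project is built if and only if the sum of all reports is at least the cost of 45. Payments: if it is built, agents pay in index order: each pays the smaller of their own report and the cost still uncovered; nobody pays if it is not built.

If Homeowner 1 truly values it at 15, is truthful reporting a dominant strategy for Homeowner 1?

No

Consider the case where Homeowner 2 reports 6, Homeowner 3 reports 6 and Homeowner 4 reports 29.
Truthful report 15: project built, pays 15, utility 15 - 15 = 0.
Report 6 instead: project built, pays 6, utility 15 - 6 = 9.
Since 9 > 0, reporting 6 is strictly better here, so truthful reporting is not dominant.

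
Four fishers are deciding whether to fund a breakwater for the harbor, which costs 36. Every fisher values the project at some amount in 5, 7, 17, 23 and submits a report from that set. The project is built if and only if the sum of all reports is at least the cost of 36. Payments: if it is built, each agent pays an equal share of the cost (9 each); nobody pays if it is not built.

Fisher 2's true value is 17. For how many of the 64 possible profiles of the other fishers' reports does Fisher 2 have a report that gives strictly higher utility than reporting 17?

4

Others report (5, 5, 5): truth gives 0; report 23 gives 8 > 0. Violating.
Others report (5, 5, 7): truth gives 0; report 23 gives 8 > 0. Violating.
Others report (5, 7, 5): truth gives 0; report 23 gives 8 > 0. Violating.
Others report (7, 5, 5): truth gives 0; report 23 gives 8 > 0. Violating.
Others report (5, 5, 17): truth gives 8; no alternative beats it.
Others report (5, 5, 23): truth gives 8; no alternative beats it.
(Checking all 64 profiles: 4 have a profitable deviation, 60 do not.)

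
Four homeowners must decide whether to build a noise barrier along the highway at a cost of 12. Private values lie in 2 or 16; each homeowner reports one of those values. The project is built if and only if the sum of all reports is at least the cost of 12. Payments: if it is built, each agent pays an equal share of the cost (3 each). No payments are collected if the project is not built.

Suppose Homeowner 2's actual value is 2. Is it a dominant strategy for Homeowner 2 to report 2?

Yes

Check each profile of the others' reports and compare truth against every alternative report.
Others report (2, 2, 2): truth gives 0, best alternative gives -1.
Others report (2, 2, 16): truth gives -1, best alternative gives -1.
Others report (2, 16, 2): truth gives -1, best alternative gives -1.
Others report (2, 16, 16): truth gives -1, best alternative gives -1.
Others report (16, 2, 2): truth gives -1, best alternative gives -1.
Others report (16, 2, 16): truth gives -1, best alternative gives -1.
(Remaining 2 profiles checked similarly; truth is weakly best in each.)
In every case the truthful report is at least as good as any alternative, so it is a dominant strategy.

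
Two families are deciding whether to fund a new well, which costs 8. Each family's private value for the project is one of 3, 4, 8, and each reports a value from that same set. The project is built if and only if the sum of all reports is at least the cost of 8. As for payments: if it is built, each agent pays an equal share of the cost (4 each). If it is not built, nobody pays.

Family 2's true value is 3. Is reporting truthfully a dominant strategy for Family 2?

Yes

Check each profile of the others' reports and compare truth against every alternative report.
Others report (4): truth gives 0, best alternative gives -1.
Others report (8): truth gives -1, best alternative gives -1.
Others report (3): truth gives 0, best alternative gives 0.
In every case the truthful report is at least as good as any alternative, so it is a dominant strategy.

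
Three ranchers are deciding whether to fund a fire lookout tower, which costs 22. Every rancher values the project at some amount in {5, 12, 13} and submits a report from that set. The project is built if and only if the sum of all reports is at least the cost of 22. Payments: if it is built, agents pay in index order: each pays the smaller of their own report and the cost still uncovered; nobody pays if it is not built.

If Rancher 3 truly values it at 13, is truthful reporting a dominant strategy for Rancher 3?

Yes

Check each profile of the others' reports and compare truth against every alternative report.
Others report (12, 12): truth gives 13, best alternative gives 13.
Others report (12, 13): truth gives 13, best alternative gives 13.
Others report (13, 12): truth gives 13, best alternative gives 13.
Others report (13, 13): truth gives 13, best alternative gives 13.
Others report (5, 13): truth gives 9, best alternative gives 9.
Others report (13, 5): truth gives 9, best alternative gives 9.
(Remaining 3 profiles checked similarly; truth is weakly best in each.)
In every case the truthful report is at least as good as any alternative, so it is a dominant strategy.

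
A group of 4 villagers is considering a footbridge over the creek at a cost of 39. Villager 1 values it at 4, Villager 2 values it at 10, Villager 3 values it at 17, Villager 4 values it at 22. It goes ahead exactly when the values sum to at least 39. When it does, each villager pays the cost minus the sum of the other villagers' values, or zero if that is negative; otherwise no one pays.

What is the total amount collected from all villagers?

11

Total value 53 ≥ cost 39, so it is built.
Villager 1: others sum to 49; max(0, 39 - 49) = 0.
Villager 2: others sum to 43; max(0, 39 - 43) = 0.
Villager 3: others sum to 36; max(0, 39 - 36) = 3.
Villager 4: others sum to 31; max(0, 39 - 31) = 8.
Total collected = 0 + 0 + 3 + 8 = 11.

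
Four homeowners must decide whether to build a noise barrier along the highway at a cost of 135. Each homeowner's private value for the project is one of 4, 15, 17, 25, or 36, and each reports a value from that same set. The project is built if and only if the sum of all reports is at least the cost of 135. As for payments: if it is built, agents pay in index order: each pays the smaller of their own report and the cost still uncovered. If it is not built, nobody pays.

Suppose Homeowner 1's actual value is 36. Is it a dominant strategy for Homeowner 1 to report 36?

Check each profile of the others' reports and compare truth against every alternative report.
Others report (4, 4, 4): truth gives 0, best alternative gives 0.
Others report (4, 4, 15): truth gives 0, best alternative gives 0.
Others report (4, 4, 17): truth gives 0, best alternative gives 0.
Others report (4, 4, 25): truth gives 0, best alternative gives 0.
Others report (4, 4, 36): truth gives 0, best alternative gives 0.
Others report (4, 15, 4): truth gives 0, best alternative gives 0.
(Remaining 119 profiles checked similarly; truth is weakly best in each.)
In every case the truthful report is at least as good as any alternative, so it is a dominant strategy.

Yes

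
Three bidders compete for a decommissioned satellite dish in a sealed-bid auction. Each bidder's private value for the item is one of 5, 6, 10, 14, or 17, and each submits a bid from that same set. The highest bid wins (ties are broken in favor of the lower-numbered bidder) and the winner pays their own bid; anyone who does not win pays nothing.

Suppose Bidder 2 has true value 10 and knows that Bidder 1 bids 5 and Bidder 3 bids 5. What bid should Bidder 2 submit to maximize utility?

Bid 5: loses, pays 0, utility 0.
Bid 6: wins, pays 6, utility 10 - 6 = 4.
Bid 10: wins, pays 10, utility 10 - 10 = 0.
Bid 14: wins, pays 14, utility 10 - 14 = -4.
Bid 17: wins, pays 17, utility 10 - 17 = -7.
The best choice is 6 with utility 4.

6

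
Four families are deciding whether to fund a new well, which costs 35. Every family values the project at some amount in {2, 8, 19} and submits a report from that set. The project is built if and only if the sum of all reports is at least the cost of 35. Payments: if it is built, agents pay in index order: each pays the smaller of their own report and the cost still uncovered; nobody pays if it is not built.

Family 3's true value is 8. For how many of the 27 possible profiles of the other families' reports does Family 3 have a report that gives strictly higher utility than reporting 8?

7

Others report (2, 19, 19): truth gives 0; report 2 gives 6 > 0. Violating.
Others report (8, 8, 19): truth gives 0; report 2 gives 6 > 0. Violating.
Others report (8, 19, 8): truth gives 0; report 2 gives 6 > 0. Violating.
Others report (8, 19, 19): truth gives 0; report 2 gives 6 > 0. Violating.
Others report (2, 2, 2): truth gives 0; no alternative beats it.
Others report (2, 2, 8): truth gives 0; no alternative beats it.
(Checking all 27 profiles: 7 have a profitable deviation, 20 do not.)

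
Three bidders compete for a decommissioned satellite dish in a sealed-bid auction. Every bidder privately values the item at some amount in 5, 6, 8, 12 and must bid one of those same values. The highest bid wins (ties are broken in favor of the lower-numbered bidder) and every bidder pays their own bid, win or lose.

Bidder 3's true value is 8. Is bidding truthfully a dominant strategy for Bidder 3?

Consider the case where Bidder 1 bids 5 and Bidder 2 bids 5.
Truthful bid 8: wins, pays 8, utility 8 - 8 = 0.
Bid 6 instead: wins, pays 6, utility 8 - 6 = 2.
Since 2 > 0, bidding 6 is strictly better here, so truthful bidding is not dominant.

No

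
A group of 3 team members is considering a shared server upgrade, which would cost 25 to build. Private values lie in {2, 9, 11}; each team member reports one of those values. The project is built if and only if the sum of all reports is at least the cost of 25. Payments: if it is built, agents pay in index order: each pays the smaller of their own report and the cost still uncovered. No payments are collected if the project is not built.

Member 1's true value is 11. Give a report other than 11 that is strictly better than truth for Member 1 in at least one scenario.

9

Suppose Member 2 reports 9 and Member 3 reports 9.
Report 11: project built, pays 11, utility 11 - 11 = 0.
Report 9: project built, pays 9, utility 11 - 9 = 2.
So reporting 9 beats truth here (2 > 0).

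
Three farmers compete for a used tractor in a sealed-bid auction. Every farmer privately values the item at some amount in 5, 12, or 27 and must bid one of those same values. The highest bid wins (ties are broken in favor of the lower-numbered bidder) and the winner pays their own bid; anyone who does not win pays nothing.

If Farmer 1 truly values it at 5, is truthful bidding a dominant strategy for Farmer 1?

Yes

Check each profile of the others' bids and compare truth against every alternative bid.
Others bid (5, 5): truth gives 0, best alternative gives -7.
Others bid (5, 12): truth gives 0, best alternative gives -7.
Others bid (12, 5): truth gives 0, best alternative gives -7.
Others bid (12, 12): truth gives 0, best alternative gives -7.
Others bid (5, 27): truth gives 0, best alternative gives 0.
Others bid (12, 27): truth gives 0, best alternative gives 0.
(Remaining 3 profiles checked similarly; truth is weakly best in each.)
In every case the truthful bid is at least as good as any alternative, so it is a dominant strategy.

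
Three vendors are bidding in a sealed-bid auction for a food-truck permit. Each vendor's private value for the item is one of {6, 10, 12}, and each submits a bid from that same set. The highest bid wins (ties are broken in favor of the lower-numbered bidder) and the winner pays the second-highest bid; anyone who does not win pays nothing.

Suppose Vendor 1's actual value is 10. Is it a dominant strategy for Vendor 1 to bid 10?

Yes

Check each profile of the others' bids and compare truth against every alternative bid.
Others bid (6, 6): truth gives 4, best alternative gives 4.
Others bid (6, 10): truth gives 0, best alternative gives 0.
Others bid (6, 12): truth gives 0, best alternative gives 0.
Others bid (10, 6): truth gives 0, best alternative gives 0.
Others bid (10, 10): truth gives 0, best alternative gives 0.
Others bid (10, 12): truth gives 0, best alternative gives 0.
(Remaining 3 profiles checked similarly; truth is weakly best in each.)
In every case the truthful bid is at least as good as any alternative, so it is a dominant strategy.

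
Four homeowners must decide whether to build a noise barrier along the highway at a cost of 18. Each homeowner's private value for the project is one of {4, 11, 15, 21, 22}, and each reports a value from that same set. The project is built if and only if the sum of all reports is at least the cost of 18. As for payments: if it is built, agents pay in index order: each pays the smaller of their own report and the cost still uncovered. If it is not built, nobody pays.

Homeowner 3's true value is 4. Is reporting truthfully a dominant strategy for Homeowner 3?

Check each profile of the others' reports and compare truth against every alternative report.
Others report (4, 4, 4): truth gives 0, best alternative gives -6.
Others report (4, 4, 11): truth gives 0, best alternative gives -6.
Others report (4, 4, 15): truth gives 0, best alternative gives -6.
Others report (4, 4, 21): truth gives 0, best alternative gives -6.
Others report (4, 4, 22): truth gives 0, best alternative gives -6.
Others report (4, 15, 4): truth gives 4, best alternative gives 4.
(Remaining 119 profiles checked similarly; truth is weakly best in each.)
In every case the truthful report is at least as good as any alternative, so it is a dominant strategy.

Yes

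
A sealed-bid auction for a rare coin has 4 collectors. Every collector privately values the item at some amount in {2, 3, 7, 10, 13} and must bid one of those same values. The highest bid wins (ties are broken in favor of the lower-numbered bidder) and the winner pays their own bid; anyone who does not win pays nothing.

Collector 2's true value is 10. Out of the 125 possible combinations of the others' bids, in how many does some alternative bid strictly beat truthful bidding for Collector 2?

Others bid (2, 2, 2): truth gives 0; bid 3 gives 7 > 0. Violating.
Others bid (2, 2, 3): truth gives 0; bid 3 gives 7 > 0. Violating.
Others bid (2, 2, 7): truth gives 0; bid 7 gives 3 > 0. Violating.
Others bid (2, 3, 2): truth gives 0; bid 3 gives 7 > 0. Violating.
Others bid (2, 2, 10): truth gives 0; no alternative beats it.
Others bid (2, 2, 13): truth gives 0; no alternative beats it.
(Checking all 125 profiles: 18 have a profitable deviation, 107 do not.)

18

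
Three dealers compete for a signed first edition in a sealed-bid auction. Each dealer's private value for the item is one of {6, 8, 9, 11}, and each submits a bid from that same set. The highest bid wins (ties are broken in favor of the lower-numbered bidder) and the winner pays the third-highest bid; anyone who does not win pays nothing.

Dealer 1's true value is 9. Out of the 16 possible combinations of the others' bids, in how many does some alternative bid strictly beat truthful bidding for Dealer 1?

Others bid (6, 11): truth gives 0; bid 11 gives 3 > 0. Violating.
Others bid (8, 11): truth gives 0; bid 11 gives 1 > 0. Violating.
Others bid (11, 6): truth gives 0; bid 11 gives 3 > 0. Violating.
Others bid (11, 8): truth gives 0; bid 11 gives 1 > 0. Violating.
Others bid (6, 6): truth gives 3; no alternative beats it.
Others bid (6, 8): truth gives 3; no alternative beats it.
(Checking all 16 profiles: 4 have a profitable deviation, 12 do not.)

4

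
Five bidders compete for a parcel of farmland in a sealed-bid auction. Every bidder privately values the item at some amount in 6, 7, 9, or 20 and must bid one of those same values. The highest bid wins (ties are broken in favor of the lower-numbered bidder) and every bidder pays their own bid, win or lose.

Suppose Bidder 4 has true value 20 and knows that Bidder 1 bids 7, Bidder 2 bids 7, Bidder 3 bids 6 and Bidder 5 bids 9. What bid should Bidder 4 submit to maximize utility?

Bid 6: loses but pays 6, utility -6.
Bid 7: loses but pays 7, utility -7.
Bid 9: wins, pays 9, utility 20 - 9 = 11.
Bid 20: wins, pays 20, utility 20 - 20 = 0.
The best choice is 9 with utility 11.

9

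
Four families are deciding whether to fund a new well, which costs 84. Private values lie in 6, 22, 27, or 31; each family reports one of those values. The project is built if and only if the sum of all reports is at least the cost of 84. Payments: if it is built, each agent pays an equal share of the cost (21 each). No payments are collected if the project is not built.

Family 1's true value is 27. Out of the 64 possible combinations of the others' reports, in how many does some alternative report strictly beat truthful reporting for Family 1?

6

Others report (6, 22, 27): truth gives 0; report 31 gives 6 > 0. Violating.
Others report (6, 27, 22): truth gives 0; report 31 gives 6 > 0. Violating.
Others report (22, 6, 27): truth gives 0; report 31 gives 6 > 0. Violating.
Others report (22, 27, 6): truth gives 0; report 31 gives 6 > 0. Violating.
Others report (6, 6, 6): truth gives 0; no alternative beats it.
Others report (6, 6, 22): truth gives 0; no alternative beats it.
(Checking all 64 profiles: 6 have a profitable deviation, 58 do not.)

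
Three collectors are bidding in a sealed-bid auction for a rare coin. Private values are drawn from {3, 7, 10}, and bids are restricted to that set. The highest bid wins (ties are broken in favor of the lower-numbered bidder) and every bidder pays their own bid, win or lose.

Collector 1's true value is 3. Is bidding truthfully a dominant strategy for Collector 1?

Check each profile of the others' bids and compare truth against every alternative bid.
Others bid (3, 3): truth gives 0, best alternative gives -4.
Others bid (3, 10): truth gives -3, best alternative gives -7.
Others bid (7, 10): truth gives -3, best alternative gives -7.
Others bid (10, 3): truth gives -3, best alternative gives -7.
Others bid (10, 7): truth gives -3, best alternative gives -7.
Others bid (10, 10): truth gives -3, best alternative gives -7.
(Remaining 3 profiles checked similarly; truth is weakly best in each.)
In every case the truthful bid is at least as good as any alternative, so it is a dominant strategy.

Yes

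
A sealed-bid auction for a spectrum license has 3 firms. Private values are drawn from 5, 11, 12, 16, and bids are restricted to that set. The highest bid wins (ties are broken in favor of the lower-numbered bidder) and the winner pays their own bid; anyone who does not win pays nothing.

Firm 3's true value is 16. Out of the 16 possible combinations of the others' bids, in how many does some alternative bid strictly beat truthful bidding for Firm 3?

4

Others bid (5, 5): truth gives 0; bid 11 gives 5 > 0. Violating.
Others bid (5, 11): truth gives 0; bid 12 gives 4 > 0. Violating.
Others bid (11, 5): truth gives 0; bid 12 gives 4 > 0. Violating.
Others bid (11, 11): truth gives 0; bid 12 gives 4 > 0. Violating.
Others bid (5, 12): truth gives 0; no alternative beats it.
Others bid (5, 16): truth gives 0; no alternative beats it.
(Checking all 16 profiles: 4 have a profitable deviation, 12 do not.)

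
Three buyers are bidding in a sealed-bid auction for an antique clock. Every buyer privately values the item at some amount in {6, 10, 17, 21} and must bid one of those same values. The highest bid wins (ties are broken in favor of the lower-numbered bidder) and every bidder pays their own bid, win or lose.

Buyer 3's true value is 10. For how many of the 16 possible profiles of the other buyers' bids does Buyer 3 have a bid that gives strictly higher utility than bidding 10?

15

Others bid (6, 10): truth gives -10; bid 6 gives -6 > -10. Violating.
Others bid (6, 17): truth gives -10; bid 6 gives -6 > -10. Violating.
Others bid (6, 21): truth gives -10; bid 6 gives -6 > -10. Violating.
Others bid (10, 6): truth gives -10; bid 6 gives -6 > -10. Violating.
Others bid (6, 6): truth gives 0; no alternative beats it.
(Checking all 16 profiles: 15 have a profitable deviation, 1 does not.)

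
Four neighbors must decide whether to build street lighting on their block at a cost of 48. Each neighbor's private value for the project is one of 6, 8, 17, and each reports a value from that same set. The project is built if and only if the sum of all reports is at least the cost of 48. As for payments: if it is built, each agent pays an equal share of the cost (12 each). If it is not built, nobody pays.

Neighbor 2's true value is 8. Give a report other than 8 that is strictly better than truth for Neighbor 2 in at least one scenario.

6

Suppose Neighbor 1 reports 6, Neighbor 3 reports 17 and Neighbor 4 reports 17.
Report 8: project built, pays 12, utility 8 - 12 = -4.
Report 6: project not built, utility 0.
So reporting 6 beats truth here (0 > -4).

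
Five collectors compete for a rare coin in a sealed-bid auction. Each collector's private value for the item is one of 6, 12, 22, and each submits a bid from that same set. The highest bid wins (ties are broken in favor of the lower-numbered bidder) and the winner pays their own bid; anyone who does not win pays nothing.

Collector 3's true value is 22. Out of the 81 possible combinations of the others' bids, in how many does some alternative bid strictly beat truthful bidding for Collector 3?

Others bid (6, 6, 6, 6): truth gives 0; bid 12 gives 10 > 0. Violating.
Others bid (6, 6, 6, 12): truth gives 0; bid 12 gives 10 > 0. Violating.
Others bid (6, 6, 12, 6): truth gives 0; bid 12 gives 10 > 0. Violating.
Others bid (6, 6, 12, 12): truth gives 0; bid 12 gives 10 > 0. Violating.
Others bid (6, 6, 6, 22): truth gives 0; no alternative beats it.
Others bid (6, 6, 12, 22): truth gives 0; no alternative beats it.
(Checking all 81 profiles: 4 have a profitable deviation, 77 do not.)

4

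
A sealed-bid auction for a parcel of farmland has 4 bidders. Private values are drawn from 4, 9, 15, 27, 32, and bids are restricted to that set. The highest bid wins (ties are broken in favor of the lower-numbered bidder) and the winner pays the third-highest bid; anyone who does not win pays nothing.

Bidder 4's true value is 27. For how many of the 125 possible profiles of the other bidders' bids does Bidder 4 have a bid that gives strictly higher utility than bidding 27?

Others bid (4, 4, 27): truth gives 0; bid 32 gives 23 > 0. Violating.
Others bid (4, 9, 27): truth gives 0; bid 32 gives 18 > 0. Violating.
Others bid (4, 15, 27): truth gives 0; bid 32 gives 12 > 0. Violating.
Others bid (4, 27, 4): truth gives 0; bid 32 gives 23 > 0. Violating.
Others bid (4, 4, 4): truth gives 23; no alternative beats it.
Others bid (4, 4, 9): truth gives 23; no alternative beats it.
(Checking all 125 profiles: 27 have a profitable deviation, 98 do not.)

27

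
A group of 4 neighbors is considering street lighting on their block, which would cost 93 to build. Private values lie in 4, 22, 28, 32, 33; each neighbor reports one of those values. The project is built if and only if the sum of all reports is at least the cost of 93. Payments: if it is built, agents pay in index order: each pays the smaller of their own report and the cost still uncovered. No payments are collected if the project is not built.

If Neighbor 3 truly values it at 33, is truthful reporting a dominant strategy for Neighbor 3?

No

Consider the case where Neighbor 1 reports 4, Neighbor 2 reports 28 and Neighbor 4 reports 32.
Truthful report 33: project built, pays 33, utility 33 - 33 = 0.
Report 32 instead: project built, pays 32, utility 33 - 32 = 1.
Since 1 > 0, reporting 32 is strictly better here, so truthful reporting is not dominant.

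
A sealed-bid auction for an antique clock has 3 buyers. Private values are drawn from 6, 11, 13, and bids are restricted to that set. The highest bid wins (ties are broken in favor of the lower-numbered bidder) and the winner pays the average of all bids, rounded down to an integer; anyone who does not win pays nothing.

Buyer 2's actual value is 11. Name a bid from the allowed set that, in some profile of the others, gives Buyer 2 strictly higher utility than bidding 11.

Suppose Buyer 1 bids 6 and Buyer 3 bids 13.
Bid 11: loses, pays 0, utility 0.
Bid 13: wins, pays 10, utility 11 - 10 = 1.
So bidding 13 beats truth here (1 > 0).

13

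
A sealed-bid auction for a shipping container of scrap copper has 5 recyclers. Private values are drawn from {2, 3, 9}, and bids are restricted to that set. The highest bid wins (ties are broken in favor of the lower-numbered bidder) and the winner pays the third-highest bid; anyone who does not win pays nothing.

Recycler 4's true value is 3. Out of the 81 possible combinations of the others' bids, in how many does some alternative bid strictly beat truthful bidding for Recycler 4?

Others bid (2, 2, 2, 9): truth gives 0; bid 9 gives 1 > 0. Violating.
Others bid (2, 2, 3, 2): truth gives 0; bid 9 gives 1 > 0. Violating.
Others bid (2, 3, 2, 2): truth gives 0; bid 9 gives 1 > 0. Violating.
Others bid (3, 2, 2, 2): truth gives 0; bid 9 gives 1 > 0. Violating.
Others bid (2, 2, 2, 2): truth gives 1; no alternative beats it.
Others bid (2, 2, 2, 3): truth gives 1; no alternative beats it.
(Checking all 81 profiles: 4 have a profitable deviation, 77 do not.)

4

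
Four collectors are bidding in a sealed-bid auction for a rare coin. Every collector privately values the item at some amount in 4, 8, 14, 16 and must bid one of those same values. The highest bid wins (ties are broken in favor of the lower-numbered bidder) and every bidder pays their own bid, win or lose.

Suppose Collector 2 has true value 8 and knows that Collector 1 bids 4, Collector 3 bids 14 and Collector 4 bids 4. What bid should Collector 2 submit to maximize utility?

Bid 4: loses but pays 4, utility -4.
Bid 8: loses but pays 8, utility -8.
Bid 14: wins, pays 14, utility 8 - 14 = -6.
Bid 16: wins, pays 16, utility 8 - 16 = -8.
The best choice is 4 with utility -4.

4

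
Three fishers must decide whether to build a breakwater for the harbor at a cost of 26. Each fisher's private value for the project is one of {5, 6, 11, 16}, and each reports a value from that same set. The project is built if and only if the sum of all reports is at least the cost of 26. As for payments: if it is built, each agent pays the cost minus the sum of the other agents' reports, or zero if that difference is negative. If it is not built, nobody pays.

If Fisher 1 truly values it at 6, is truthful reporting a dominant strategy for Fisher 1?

Yes

Check each profile of the others' reports and compare truth against every alternative report.
Others report (11, 16): truth gives 6, best alternative gives 6.
Others report (16, 11): truth gives 6, best alternative gives 6.
Others report (16, 16): truth gives 6, best alternative gives 6.
Others report (6, 16): truth gives 2, best alternative gives 2.
Others report (11, 11): truth gives 2, best alternative gives 2.
Others report (16, 6): truth gives 2, best alternative gives 2.
(Remaining 10 profiles checked similarly; truth is weakly best in each.)
In every case the truthful report is at least as good as any alternative, so it is a dominant strategy.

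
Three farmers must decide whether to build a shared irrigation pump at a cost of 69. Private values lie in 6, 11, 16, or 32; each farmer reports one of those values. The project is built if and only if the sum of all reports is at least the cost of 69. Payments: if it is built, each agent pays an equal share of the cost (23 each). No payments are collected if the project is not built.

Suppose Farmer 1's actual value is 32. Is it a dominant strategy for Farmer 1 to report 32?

Check each profile of the others' reports and compare truth against every alternative report.
Others report (6, 32): truth gives 9, best alternative gives 0.
Others report (11, 32): truth gives 9, best alternative gives 0.
Others report (16, 32): truth gives 9, best alternative gives 0.
Others report (32, 6): truth gives 9, best alternative gives 0.
Others report (32, 11): truth gives 9, best alternative gives 0.
Others report (32, 16): truth gives 9, best alternative gives 0.
(Remaining 10 profiles checked similarly; truth is weakly best in each.)
In every case the truthful report is at least as good as any alternative, so it is a dominant strategy.

Yes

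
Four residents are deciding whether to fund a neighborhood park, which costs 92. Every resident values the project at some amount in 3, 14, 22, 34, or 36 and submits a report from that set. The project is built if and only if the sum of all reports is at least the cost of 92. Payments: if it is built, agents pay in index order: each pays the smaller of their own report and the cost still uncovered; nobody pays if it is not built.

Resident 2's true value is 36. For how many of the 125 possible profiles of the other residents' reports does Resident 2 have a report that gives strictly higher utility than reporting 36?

Others report (3, 22, 34): truth gives 0; report 34 gives 2 > 0. Violating.
Others report (3, 22, 36): truth gives 0; report 34 gives 2 > 0. Violating.
Others report (3, 34, 22): truth gives 0; report 34 gives 2 > 0. Violating.
Others report (3, 34, 34): truth gives 0; report 22 gives 14 > 0. Violating.
Others report (3, 3, 3): truth gives 0; no alternative beats it.
Others report (3, 3, 14): truth gives 0; no alternative beats it.
(Checking all 125 profiles: 84 have a profitable deviation, 41 do not.)

84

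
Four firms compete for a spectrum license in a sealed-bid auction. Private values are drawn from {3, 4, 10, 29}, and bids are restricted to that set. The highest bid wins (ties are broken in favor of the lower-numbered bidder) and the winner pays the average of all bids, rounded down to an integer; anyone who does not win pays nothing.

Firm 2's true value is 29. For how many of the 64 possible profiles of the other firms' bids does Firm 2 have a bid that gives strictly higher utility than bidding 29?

Others bid (3, 3, 3): truth gives 20; bid 4 gives 26 > 20. Violating.
Others bid (3, 3, 4): truth gives 20; bid 4 gives 26 > 20. Violating.
Others bid (3, 3, 10): truth gives 18; bid 10 gives 23 > 18. Violating.
Others bid (3, 4, 3): truth gives 20; bid 4 gives 26 > 20. Violating.
Others bid (3, 3, 29): truth gives 13; no alternative beats it.
Others bid (3, 4, 29): truth gives 13; no alternative beats it.
(Checking all 64 profiles: 18 have a profitable deviation, 46 do not.)

18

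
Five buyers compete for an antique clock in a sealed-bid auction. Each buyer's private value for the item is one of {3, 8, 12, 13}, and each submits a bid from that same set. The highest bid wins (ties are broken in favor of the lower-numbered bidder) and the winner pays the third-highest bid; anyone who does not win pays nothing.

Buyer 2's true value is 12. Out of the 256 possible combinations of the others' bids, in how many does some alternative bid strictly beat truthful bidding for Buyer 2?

Others bid (3, 3, 3, 13): truth gives 0; bid 13 gives 9 > 0. Violating.
Others bid (3, 3, 8, 13): truth gives 0; bid 13 gives 4 > 0. Violating.
Others bid (3, 3, 13, 3): truth gives 0; bid 13 gives 9 > 0. Violating.
Others bid (3, 3, 13, 8): truth gives 0; bid 13 gives 4 > 0. Violating.
Others bid (3, 3, 3, 3): truth gives 9; no alternative beats it.
Others bid (3, 3, 3, 8): truth gives 9; no alternative beats it.
(Checking all 256 profiles: 32 have a profitable deviation, 224 do not.)

32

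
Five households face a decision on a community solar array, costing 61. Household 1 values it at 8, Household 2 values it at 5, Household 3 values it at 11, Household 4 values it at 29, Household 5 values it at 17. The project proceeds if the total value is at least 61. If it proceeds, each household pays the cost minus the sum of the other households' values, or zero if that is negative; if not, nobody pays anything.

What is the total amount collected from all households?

30

Total value 70 ≥ cost 61, so it is built.
Household 1: others sum to 62; max(0, 61 - 62) = 0.
Household 2: others sum to 65; max(0, 61 - 65) = 0.
Household 3: others sum to 59; max(0, 61 - 59) = 2.
Household 4: others sum to 41; max(0, 61 - 41) = 20.
Household 5: others sum to 53; max(0, 61 - 53) = 8.
Total collected = 0 + 0 + 2 + 20 + 8 = 30.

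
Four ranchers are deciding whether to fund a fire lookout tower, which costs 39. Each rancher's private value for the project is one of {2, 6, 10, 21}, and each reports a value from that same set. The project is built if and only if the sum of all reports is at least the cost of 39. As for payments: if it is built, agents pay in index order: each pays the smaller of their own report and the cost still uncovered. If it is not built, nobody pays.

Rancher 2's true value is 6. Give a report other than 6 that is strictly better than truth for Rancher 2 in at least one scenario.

Suppose Rancher 1 reports 2, Rancher 3 reports 21 and Rancher 4 reports 21.
Report 6: project built, pays 6, utility 6 - 6 = 0.
Report 2: project built, pays 2, utility 6 - 2 = 4.
So reporting 2 beats truth here (4 > 0).

2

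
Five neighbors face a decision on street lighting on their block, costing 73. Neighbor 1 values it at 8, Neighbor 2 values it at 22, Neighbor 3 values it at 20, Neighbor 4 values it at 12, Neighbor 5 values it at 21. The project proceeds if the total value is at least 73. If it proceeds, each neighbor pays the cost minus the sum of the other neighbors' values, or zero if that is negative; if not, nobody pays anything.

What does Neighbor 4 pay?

2

Total value 83 ≥ cost 73, so the project is built.
The other neighbors' values sum to 71.
Cost minus that sum is 73 - 71 = 2.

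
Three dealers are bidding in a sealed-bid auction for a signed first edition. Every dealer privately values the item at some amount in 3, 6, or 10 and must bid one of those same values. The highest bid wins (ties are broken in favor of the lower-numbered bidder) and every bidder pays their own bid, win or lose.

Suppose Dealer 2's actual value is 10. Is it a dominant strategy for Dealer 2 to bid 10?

No

Consider the case where Dealer 1 bids 3 and Dealer 3 bids 3.
Truthful bid 10: wins, pays 10, utility 10 - 10 = 0.
Bid 6 instead: wins, pays 6, utility 10 - 6 = 4.
Since 4 > 0, bidding 6 is strictly better here, so truthful bidding is not dominant.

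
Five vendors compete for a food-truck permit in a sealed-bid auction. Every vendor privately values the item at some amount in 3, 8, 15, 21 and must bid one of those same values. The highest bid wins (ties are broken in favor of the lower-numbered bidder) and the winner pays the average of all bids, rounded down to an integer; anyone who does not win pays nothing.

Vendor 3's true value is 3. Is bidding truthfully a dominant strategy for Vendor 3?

Check each profile of the others' bids and compare truth against every alternative bid.
Others bid (3, 3, 8, 8): truth gives 0, best alternative gives -3.
Others bid (3, 3, 3, 8): truth gives 0, best alternative gives -2.
Others bid (3, 3, 8, 3): truth gives 0, best alternative gives -2.
Others bid (3, 3, 3, 3): truth gives 0, best alternative gives -1.
Others bid (3, 3, 3, 15): truth gives 0, best alternative gives 0.
Others bid (3, 3, 3, 21): truth gives 0, best alternative gives 0.
(Remaining 250 profiles checked similarly; truth is weakly best in each.)
In every case the truthful bid is at least as good as any alternative, so it is a dominant strategy.

Yes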